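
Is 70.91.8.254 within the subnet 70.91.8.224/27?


Subnet network: 70.91.8.224
Test IP AND mask: 70.91.8.224
Yes, 70.91.8.254 is in 70.91.8.224/27


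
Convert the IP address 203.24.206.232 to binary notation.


203 = 11001011
24 = 00011000
206 = 11001110
232 = 11101000
Binary: 11001011.00011000.11001110.11101000


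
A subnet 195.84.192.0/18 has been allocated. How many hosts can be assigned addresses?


Host bits = 32 - 18 = 14
Total addresses = 2^14 = 16384
Usable = total - 2 (network and broadcast)
Usable hosts: 16382


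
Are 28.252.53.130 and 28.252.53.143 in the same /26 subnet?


Mask: 255.255.255.192
28.252.53.130 AND mask = 28.252.53.128
28.252.53.143 AND mask = 28.252.53.128
Yes, same subnet (28.252.53.128)


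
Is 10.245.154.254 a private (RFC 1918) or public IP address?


RFC 1918 private ranges:
  10.0.0.0/8 (10.0.0.0 - 10.255.255.255)
  172.16.0.0/12 (172.16.0.0 - 172.31.255.255)
  192.168.0.0/16 (192.168.0.0 - 192.168.255.255)
Private (in 10.0.0.0/8)


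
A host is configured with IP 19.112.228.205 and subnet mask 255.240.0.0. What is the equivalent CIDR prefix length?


Binary: 11111111.11110000.00000000.00000000
Count leading 1s
Prefix: /12


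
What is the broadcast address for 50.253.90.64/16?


Network: 50.253.0.0/16
Host bits = 16
Set all host bits to 1:
Broadcast: 50.253.255.255


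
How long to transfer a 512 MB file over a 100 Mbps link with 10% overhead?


Effective throughput = 100 * (1 - 10/100) = 90 Mbps
File size in Mb = 512 * 8 = 4096 Mb
Time = 4096 / 90
Time = 45.5111 seconds


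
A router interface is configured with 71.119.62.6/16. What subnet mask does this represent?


/16 means 16 network bits, 16 host bits
Binary: 11111111111111110000000000000000
Mask: 255.255.0.0


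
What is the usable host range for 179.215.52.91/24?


Network: 179.215.52.0
Broadcast: 179.215.52.255
First usable = network + 1
Last usable = broadcast - 1
Range: 179.215.52.1 to 179.215.52.254


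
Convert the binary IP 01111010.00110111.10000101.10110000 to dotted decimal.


01111010 = 122
00110111 = 55
10000101 = 133
10110000 = 176
IP: 122.55.133.176


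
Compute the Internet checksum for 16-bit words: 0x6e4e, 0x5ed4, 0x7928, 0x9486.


Sum all words (with carry folding):
+ 0x6e4e = 0x6e4e
+ 0x5ed4 = 0xcd22
+ 0x7928 = 0x464b
+ 0x9486 = 0xdad1
One's complement: ~0xdad1
Checksum = 0x252e


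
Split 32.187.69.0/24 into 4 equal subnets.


New prefix = 24 + 2 = 26
Each subnet has 64 addresses
  32.187.69.0/26
  32.187.69.64/26
  32.187.69.128/26
  32.187.69.192/26
Subnets: 32.187.69.0/26, 32.187.69.64/26, 32.187.69.128/26, 32.187.69.192/26


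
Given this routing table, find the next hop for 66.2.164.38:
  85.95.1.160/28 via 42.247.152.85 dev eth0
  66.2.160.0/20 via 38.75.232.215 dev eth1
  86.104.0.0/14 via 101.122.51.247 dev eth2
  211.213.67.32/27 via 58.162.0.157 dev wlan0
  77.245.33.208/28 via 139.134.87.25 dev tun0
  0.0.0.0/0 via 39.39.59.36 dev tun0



Longest prefix match for 66.2.164.38:
  /28 85.95.1.160: no
  /20 66.2.160.0: MATCH
  /14 86.104.0.0: no
  /27 211.213.67.32: no
  /28 77.245.33.208: no
  /0 0.0.0.0: MATCH
Selected: next-hop 38.75.232.215 via eth1 (matched /20)


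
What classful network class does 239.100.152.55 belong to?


First octet: 239
Binary: 11101111
1110xxxx -> Class D (224-239)
Class D (multicast), default mask N/A


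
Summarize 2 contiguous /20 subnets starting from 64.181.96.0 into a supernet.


Original prefix: /20
Number of subnets: 2 = 2^1
New prefix = 20 - 1 = 19
Supernet: 64.181.96.0/19


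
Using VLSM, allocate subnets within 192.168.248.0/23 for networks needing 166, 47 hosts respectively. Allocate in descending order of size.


166 hosts -> /24 (254 usable): 192.168.248.0/24
47 hosts -> /26 (62 usable): 192.168.249.0/26
Allocation: 192.168.248.0/24 (166 hosts, 254 usable); 192.168.249.0/26 (47 hosts, 62 usable)


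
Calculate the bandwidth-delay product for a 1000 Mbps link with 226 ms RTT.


BDP = bandwidth * RTT
= 1000 Mbps * 226 ms
= 1000 * 1e6 * 226 / 1000 bits
= 226000000 bits
= 28250000 bytes
= 27587.8906 KB
BDP = 226000000 bits (28250000 bytes)


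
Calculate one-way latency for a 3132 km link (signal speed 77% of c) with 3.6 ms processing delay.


Speed = 0.77 * 3e5 km/s = 231000 km/s
Propagation delay = 3132 / 231000 = 0.0136 s = 13.5584 ms
Processing delay = 3.6 ms
Total one-way latency = 17.1584 ms


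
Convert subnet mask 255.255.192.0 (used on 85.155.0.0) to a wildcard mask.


Subnet mask: 255.255.192.0
Wildcard = 255.255.255.255 - subnet mask
255 - 255 = 0
255 - 255 = 0
255 - 192 = 63
255 - 0 = 255
Wildcard: 0.0.63.255


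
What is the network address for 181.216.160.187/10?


IP:   10110101.11011000.10100000.10111011
Mask: 11111111.11000000.00000000.00000000
AND operation:
Net:  10110101.11000000.00000000.00000000
Network: 181.192.0.0/10


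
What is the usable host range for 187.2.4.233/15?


Network: 187.2.0.0
Broadcast: 187.3.255.255
First usable = network + 1
Last usable = broadcast - 1
Range: 187.2.0.1 to 187.3.255.254


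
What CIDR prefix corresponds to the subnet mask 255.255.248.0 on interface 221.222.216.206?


Binary: 11111111.11111111.11111000.00000000
Count leading 1s
Prefix: /21


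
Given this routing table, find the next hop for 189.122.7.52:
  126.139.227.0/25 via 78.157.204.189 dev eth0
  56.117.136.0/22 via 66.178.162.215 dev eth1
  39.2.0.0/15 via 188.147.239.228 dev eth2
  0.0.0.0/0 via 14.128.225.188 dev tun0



Longest prefix match for 189.122.7.52:
  /25 126.139.227.0: no
  /22 56.117.136.0: no
  /15 39.2.0.0: no
  /0 0.0.0.0: MATCH
Selected: next-hop 14.128.225.188 via tun0 (matched /0)


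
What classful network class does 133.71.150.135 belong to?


First octet: 133
Binary: 10000101
10xxxxxx -> Class B (128-191)
Class B, default mask 255.255.0.0 (/16)


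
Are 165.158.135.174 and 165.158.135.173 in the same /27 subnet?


Mask: 255.255.255.224
165.158.135.174 AND mask = 165.158.135.160
165.158.135.173 AND mask = 165.158.135.160
Yes, same subnet (165.158.135.160)


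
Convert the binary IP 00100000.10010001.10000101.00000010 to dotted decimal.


00100000 = 32
10010001 = 145
10000101 = 133
00000010 = 2
IP: 32.145.133.2


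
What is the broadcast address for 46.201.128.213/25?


Network: 46.201.128.128/25
Host bits = 7
Set all host bits to 1:
Broadcast: 46.201.128.255


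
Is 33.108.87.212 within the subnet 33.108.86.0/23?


Subnet network: 33.108.86.0
Test IP AND mask: 33.108.86.0
Yes, 33.108.87.212 is in 33.108.86.0/23


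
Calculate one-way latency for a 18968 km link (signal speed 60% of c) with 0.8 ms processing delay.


Speed = 0.6 * 3e5 km/s = 180000 km/s
Propagation delay = 18968 / 180000 = 0.1054 s = 105.3778 ms
Processing delay = 0.8 ms
Total one-way latency = 106.1778 ms


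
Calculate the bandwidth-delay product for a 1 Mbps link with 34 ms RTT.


BDP = bandwidth * RTT
= 1 Mbps * 34 ms
= 1 * 1e6 * 34 / 1000 bits
= 34000 bits
= 4250 bytes
= 4.1504 KB
BDP = 34000 bits (4250 bytes)


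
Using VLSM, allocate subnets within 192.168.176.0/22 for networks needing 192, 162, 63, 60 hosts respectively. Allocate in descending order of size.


192 hosts -> /24 (254 usable): 192.168.176.0/24
162 hosts -> /24 (254 usable): 192.168.177.0/24
63 hosts -> /25 (126 usable): 192.168.178.0/25
60 hosts -> /26 (62 usable): 192.168.178.128/26
Allocation: 192.168.176.0/24 (192 hosts, 254 usable); 192.168.177.0/24 (162 hosts, 254 usable); 192.168.178.0/25 (63 hosts, 126 usable); 192.168.178.128/26 (60 hosts, 62 usable)


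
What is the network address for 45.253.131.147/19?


IP:   00101101.11111101.10000011.10010011
Mask: 11111111.11111111.11100000.00000000
AND operation:
Net:  00101101.11111101.10000000.00000000
Network: 45.253.128.0/19


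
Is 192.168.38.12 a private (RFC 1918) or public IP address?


RFC 1918 private ranges:
  10.0.0.0/8 (10.0.0.0 - 10.255.255.255)
  172.16.0.0/12 (172.16.0.0 - 172.31.255.255)
  192.168.0.0/16 (192.168.0.0 - 192.168.255.255)
Private (in 192.168.0.0/16)


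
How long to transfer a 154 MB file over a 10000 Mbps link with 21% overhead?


Effective throughput = 10000 * (1 - 21/100) = 7900 Mbps
File size in Mb = 154 * 8 = 1232 Mb
Time = 1232 / 7900
Time = 0.1559 seconds


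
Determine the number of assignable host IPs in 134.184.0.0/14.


Host bits = 32 - 14 = 18
Total addresses = 2^18 = 262144
Usable = total - 2 (network and broadcast)
Usable hosts: 262142


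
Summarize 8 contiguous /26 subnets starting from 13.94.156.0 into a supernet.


Original prefix: /26
Number of subnets: 8 = 2^3
New prefix = 26 - 3 = 23
Supernet: 13.94.156.0/23


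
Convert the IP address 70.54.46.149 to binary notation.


70 = 01000110
54 = 00110110
46 = 00101110
149 = 10010101
Binary: 01000110.00110110.00101110.10010101


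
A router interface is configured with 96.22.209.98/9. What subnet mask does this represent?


/9 means 9 network bits, 23 host bits
Binary: 11111111100000000000000000000000
Mask: 255.128.0.0


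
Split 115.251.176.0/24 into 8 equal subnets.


New prefix = 24 + 3 = 27
Each subnet has 32 addresses
  115.251.176.0/27
  115.251.176.32/27
  115.251.176.64/27
  115.251.176.96/27
  115.251.176.128/27
  115.251.176.160/27
  115.251.176.192/27
  115.251.176.224/27
Subnets: 115.251.176.0/27, 115.251.176.32/27, 115.251.176.64/27, 115.251.176.96/27, 115.251.176.128/27, 115.251.176.160/27, 115.251.176.192/27, 115.251.176.224/27


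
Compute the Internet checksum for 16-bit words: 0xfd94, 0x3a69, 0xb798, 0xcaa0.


Sum all words (with carry folding):
+ 0xfd94 = 0xfd94
+ 0x3a69 = 0x37fe
+ 0xb798 = 0xef96
+ 0xcaa0 = 0xba37
One's complement: ~0xba37
Checksum = 0x45c8


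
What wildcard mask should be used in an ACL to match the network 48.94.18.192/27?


Subnet mask: 255.255.255.224
Wildcard = 255.255.255.255 - subnet mask
255 - 255 = 0
255 - 255 = 0
255 - 255 = 0
255 - 224 = 31
Wildcard: 0.0.0.31


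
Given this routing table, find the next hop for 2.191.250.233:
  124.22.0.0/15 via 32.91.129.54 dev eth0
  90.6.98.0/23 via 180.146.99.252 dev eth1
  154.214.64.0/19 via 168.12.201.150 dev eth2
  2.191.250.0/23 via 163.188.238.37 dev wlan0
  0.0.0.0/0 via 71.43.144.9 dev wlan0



Longest prefix match for 2.191.250.233:
  /15 124.22.0.0: no
  /23 90.6.98.0: no
  /19 154.214.64.0: no
  /23 2.191.250.0: MATCH
  /0 0.0.0.0: MATCH
Selected: next-hop 163.188.238.37 via wlan0 (matched /23)


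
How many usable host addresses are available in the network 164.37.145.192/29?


Host bits = 32 - 29 = 3
Total addresses = 2^3 = 8
Usable = total - 2 (network and broadcast)
Usable hosts: 6


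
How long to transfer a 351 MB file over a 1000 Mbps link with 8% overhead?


Effective throughput = 1000 * (1 - 8/100) = 920 Mbps
File size in Mb = 351 * 8 = 2808 Mb
Time = 2808 / 920
Time = 3.0522 seconds


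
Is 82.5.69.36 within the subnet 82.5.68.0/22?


Subnet network: 82.5.68.0
Test IP AND mask: 82.5.68.0
Yes, 82.5.69.36 is in 82.5.68.0/22


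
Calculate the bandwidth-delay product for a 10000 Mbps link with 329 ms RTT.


BDP = bandwidth * RTT
= 10000 Mbps * 329 ms
= 10000 * 1e6 * 329 / 1000 bits
= 3290000000 bits
= 411250000 bytes
= 401611.3281 KB
BDP = 3290000000 bits (411250000 bytes)


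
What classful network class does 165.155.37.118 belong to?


First octet: 165
Binary: 10100101
10xxxxxx -> Class B (128-191)
Class B, default mask 255.255.0.0 (/16)


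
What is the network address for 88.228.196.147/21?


IP:   01011000.11100100.11000100.10010011
Mask: 11111111.11111111.11111000.00000000
AND operation:
Net:  01011000.11100100.11000000.00000000
Network: 88.228.192.0/21


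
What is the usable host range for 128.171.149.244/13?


Network: 128.168.0.0
Broadcast: 128.175.255.255
First usable = network + 1
Last usable = broadcast - 1
Range: 128.168.0.1 to 128.175.255.254


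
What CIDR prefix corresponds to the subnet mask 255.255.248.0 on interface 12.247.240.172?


Binary: 11111111.11111111.11111000.00000000
Count leading 1s
Prefix: /21


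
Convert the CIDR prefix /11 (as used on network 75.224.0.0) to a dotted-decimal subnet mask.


/11 means 11 network bits, 21 host bits
Binary: 11111111111000000000000000000000
Mask: 255.224.0.0


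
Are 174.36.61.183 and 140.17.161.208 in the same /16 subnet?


Mask: 255.255.0.0
174.36.61.183 AND mask = 174.36.0.0
140.17.161.208 AND mask = 140.17.0.0
No, different subnets (174.36.0.0 vs 140.17.0.0)


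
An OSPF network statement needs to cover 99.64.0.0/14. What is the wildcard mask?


Subnet mask: 255.252.0.0
Wildcard = 255.255.255.255 - subnet mask
255 - 255 = 0
255 - 252 = 3
255 - 0 = 255
255 - 0 = 255
Wildcard: 0.3.255.255


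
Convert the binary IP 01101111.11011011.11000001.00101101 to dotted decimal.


01101111 = 111
11011011 = 219
11000001 = 193
00101101 = 45
IP: 111.219.193.45


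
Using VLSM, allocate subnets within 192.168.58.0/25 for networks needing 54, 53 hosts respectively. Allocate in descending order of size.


54 hosts -> /26 (62 usable): 192.168.58.0/26
53 hosts -> /26 (62 usable): 192.168.58.64/26
Allocation: 192.168.58.0/26 (54 hosts, 62 usable); 192.168.58.64/26 (53 hosts, 62 usable)


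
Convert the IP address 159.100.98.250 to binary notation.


159 = 10011111
100 = 01100100
98 = 01100010
250 = 11111010
Binary: 10011111.01100100.01100010.11111010


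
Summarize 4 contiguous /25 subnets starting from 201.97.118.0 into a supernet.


Original prefix: /25
Number of subnets: 4 = 2^2
New prefix = 25 - 2 = 23
Supernet: 201.97.118.0/23


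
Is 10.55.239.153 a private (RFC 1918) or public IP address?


RFC 1918 private ranges:
  10.0.0.0/8 (10.0.0.0 - 10.255.255.255)
  172.16.0.0/12 (172.16.0.0 - 172.31.255.255)
  192.168.0.0/16 (192.168.0.0 - 192.168.255.255)
Private (in 10.0.0.0/8)


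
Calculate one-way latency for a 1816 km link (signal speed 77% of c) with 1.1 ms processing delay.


Speed = 0.77 * 3e5 km/s = 231000 km/s
Propagation delay = 1816 / 231000 = 0.0079 s = 7.8615 ms
Processing delay = 1.1 ms
Total one-way latency = 8.9615 ms


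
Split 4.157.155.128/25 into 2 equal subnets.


New prefix = 25 + 1 = 26
Each subnet has 64 addresses
  4.157.155.128/26
  4.157.155.192/26
Subnets: 4.157.155.128/26, 4.157.155.192/26


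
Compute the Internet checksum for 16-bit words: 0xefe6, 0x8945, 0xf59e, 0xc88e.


Sum all words (with carry folding):
+ 0xefe6 = 0xefe6
+ 0x8945 = 0x792c
+ 0xf59e = 0x6ecb
+ 0xc88e = 0x375a
One's complement: ~0x375a
Checksum = 0xc8a5


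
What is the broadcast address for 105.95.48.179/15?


Network: 105.94.0.0/15
Host bits = 17
Set all host bits to 1:
Broadcast: 105.95.255.255


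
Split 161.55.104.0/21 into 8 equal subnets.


New prefix = 21 + 3 = 24
Each subnet has 256 addresses
  161.55.104.0/24
  161.55.105.0/24
  161.55.106.0/24
  161.55.107.0/24
  161.55.108.0/24
  161.55.109.0/24
  161.55.110.0/24
  161.55.111.0/24
Subnets: 161.55.104.0/24, 161.55.105.0/24, 161.55.106.0/24, 161.55.107.0/24, 161.55.108.0/24, 161.55.109.0/24, 161.55.110.0/24, 161.55.111.0/24


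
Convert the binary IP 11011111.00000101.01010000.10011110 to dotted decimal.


11011111 = 223
00000101 = 5
01010000 = 80
10011110 = 158
IP: 223.5.80.158


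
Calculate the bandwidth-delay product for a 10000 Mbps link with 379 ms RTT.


BDP = bandwidth * RTT
= 10000 Mbps * 379 ms
= 10000 * 1e6 * 379 / 1000 bits
= 3790000000 bits
= 473750000 bytes
= 462646.4844 KB
BDP = 3790000000 bits (473750000 bytes)


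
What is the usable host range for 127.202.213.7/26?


Network: 127.202.213.0
Broadcast: 127.202.213.63
First usable = network + 1
Last usable = broadcast - 1
Range: 127.202.213.1 to 127.202.213.62


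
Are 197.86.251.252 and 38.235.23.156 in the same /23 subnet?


Mask: 255.255.254.0
197.86.251.252 AND mask = 197.86.250.0
38.235.23.156 AND mask = 38.235.22.0
No, different subnets (197.86.250.0 vs 38.235.22.0)


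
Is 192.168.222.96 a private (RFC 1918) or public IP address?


RFC 1918 private ranges:
  10.0.0.0/8 (10.0.0.0 - 10.255.255.255)
  172.16.0.0/12 (172.16.0.0 - 172.31.255.255)
  192.168.0.0/16 (192.168.0.0 - 192.168.255.255)
Private (in 192.168.0.0/16)


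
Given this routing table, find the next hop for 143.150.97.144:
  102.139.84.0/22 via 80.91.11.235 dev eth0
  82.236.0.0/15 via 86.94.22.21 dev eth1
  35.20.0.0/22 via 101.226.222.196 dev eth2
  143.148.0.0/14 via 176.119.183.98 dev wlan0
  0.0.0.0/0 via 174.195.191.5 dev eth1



Longest prefix match for 143.150.97.144:
  /22 102.139.84.0: no
  /15 82.236.0.0: no
  /22 35.20.0.0: no
  /14 143.148.0.0: MATCH
  /0 0.0.0.0: MATCH
Selected: next-hop 176.119.183.98 via wlan0 (matched /14)


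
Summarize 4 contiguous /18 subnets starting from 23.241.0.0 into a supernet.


Original prefix: /18
Number of subnets: 4 = 2^2
New prefix = 18 - 2 = 16
Supernet: 23.241.0.0/16


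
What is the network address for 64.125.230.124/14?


IP:   01000000.01111101.11100110.01111100
Mask: 11111111.11111100.00000000.00000000
AND operation:
Net:  01000000.01111100.00000000.00000000
Network: 64.124.0.0/14


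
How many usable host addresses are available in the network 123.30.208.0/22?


Host bits = 32 - 22 = 10
Total addresses = 2^10 = 1024
Usable = total - 2 (network and broadcast)
Usable hosts: 1022


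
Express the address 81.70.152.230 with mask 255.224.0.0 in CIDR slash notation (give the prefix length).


Binary: 11111111.11100000.00000000.00000000
Count leading 1s
Prefix: /11


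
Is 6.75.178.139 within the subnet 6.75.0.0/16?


Subnet network: 6.75.0.0
Test IP AND mask: 6.75.0.0
Yes, 6.75.178.139 is in 6.75.0.0/16


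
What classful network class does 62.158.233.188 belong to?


First octet: 62
Binary: 00111110
0xxxxxxx -> Class A (1-126)
Class A, default mask 255.0.0.0 (/8)


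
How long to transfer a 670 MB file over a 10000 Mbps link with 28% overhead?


Effective throughput = 10000 * (1 - 28/100) = 7200 Mbps
File size in Mb = 670 * 8 = 5360 Mb
Time = 5360 / 7200
Time = 0.7444 seconds


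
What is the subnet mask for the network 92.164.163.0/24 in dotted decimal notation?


/24 means 24 network bits, 8 host bits
Binary: 11111111111111111111111100000000
Mask: 255.255.255.0


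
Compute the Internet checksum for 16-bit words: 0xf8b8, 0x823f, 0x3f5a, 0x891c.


Sum all words (with carry folding):
+ 0xf8b8 = 0xf8b8
+ 0x823f = 0x7af8
+ 0x3f5a = 0xba52
+ 0x891c = 0x436f
One's complement: ~0x436f
Checksum = 0xbc90


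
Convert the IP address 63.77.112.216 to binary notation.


63 = 00111111
77 = 01001101
112 = 01110000
216 = 11011000
Binary: 00111111.01001101.01110000.11011000


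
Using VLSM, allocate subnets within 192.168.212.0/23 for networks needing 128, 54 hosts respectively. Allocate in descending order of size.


128 hosts -> /24 (254 usable): 192.168.212.0/24
54 hosts -> /26 (62 usable): 192.168.213.0/26
Allocation: 192.168.212.0/24 (128 hosts, 254 usable); 192.168.213.0/26 (54 hosts, 62 usable)


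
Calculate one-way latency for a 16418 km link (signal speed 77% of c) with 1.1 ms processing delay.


Speed = 0.77 * 3e5 km/s = 231000 km/s
Propagation delay = 16418 / 231000 = 0.0711 s = 71.0736 ms
Processing delay = 1.1 ms
Total one-way latency = 72.1736 ms


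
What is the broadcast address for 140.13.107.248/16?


Network: 140.13.0.0/16
Host bits = 16
Set all host bits to 1:
Broadcast: 140.13.255.255


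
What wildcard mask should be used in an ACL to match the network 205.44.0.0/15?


Subnet mask: 255.254.0.0
Wildcard = 255.255.255.255 - subnet mask
255 - 255 = 0
255 - 254 = 1
255 - 0 = 255
255 - 0 = 255
Wildcard: 0.1.255.255


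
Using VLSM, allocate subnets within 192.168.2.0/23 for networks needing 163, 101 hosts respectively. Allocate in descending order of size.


163 hosts -> /24 (254 usable): 192.168.2.0/24
101 hosts -> /25 (126 usable): 192.168.3.0/25
Allocation: 192.168.2.0/24 (163 hosts, 254 usable); 192.168.3.0/25 (101 hosts, 126 usable)


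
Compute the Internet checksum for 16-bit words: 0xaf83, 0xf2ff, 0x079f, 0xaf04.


Sum all words (with carry folding):
+ 0xaf83 = 0xaf83
+ 0xf2ff = 0xa283
+ 0x079f = 0xaa22
+ 0xaf04 = 0x5927
One's complement: ~0x5927
Checksum = 0xa6d8


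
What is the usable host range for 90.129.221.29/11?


Network: 90.128.0.0
Broadcast: 90.159.255.255
First usable = network + 1
Last usable = broadcast - 1
Range: 90.128.0.1 to 90.159.255.254


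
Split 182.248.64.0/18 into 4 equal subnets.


New prefix = 18 + 2 = 20
Each subnet has 4096 addresses
  182.248.64.0/20
  182.248.80.0/20
  182.248.96.0/20
  182.248.112.0/20
Subnets: 182.248.64.0/20, 182.248.80.0/20, 182.248.96.0/20, 182.248.112.0/20


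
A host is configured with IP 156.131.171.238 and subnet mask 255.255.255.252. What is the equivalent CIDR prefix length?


Binary: 11111111.11111111.11111111.11111100
Count leading 1s
Prefix: /30


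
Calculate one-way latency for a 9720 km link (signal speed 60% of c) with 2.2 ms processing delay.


Speed = 0.6 * 3e5 km/s = 180000 km/s
Propagation delay = 9720 / 180000 = 0.054 s = 54 ms
Processing delay = 2.2 ms
Total one-way latency = 56.2 ms


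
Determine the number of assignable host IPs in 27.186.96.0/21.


Host bits = 32 - 21 = 11
Total addresses = 2^11 = 2048
Usable = total - 2 (network and broadcast)
Usable hosts: 2046


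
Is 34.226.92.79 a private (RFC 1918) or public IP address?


RFC 1918 private ranges:
  10.0.0.0/8 (10.0.0.0 - 10.255.255.255)
  172.16.0.0/12 (172.16.0.0 - 172.31.255.255)
  192.168.0.0/16 (192.168.0.0 - 192.168.255.255)
Public (not in any RFC 1918 range)


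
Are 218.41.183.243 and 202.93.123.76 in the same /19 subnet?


Mask: 255.255.224.0
218.41.183.243 AND mask = 218.41.160.0
202.93.123.76 AND mask = 202.93.96.0
No, different subnets (218.41.160.0 vs 202.93.96.0)


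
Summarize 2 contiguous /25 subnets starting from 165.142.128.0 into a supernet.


Original prefix: /25
Number of subnets: 2 = 2^1
New prefix = 25 - 1 = 24
Supernet: 165.142.128.0/24


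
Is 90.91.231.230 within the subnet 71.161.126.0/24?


Subnet network: 71.161.126.0
Test IP AND mask: 90.91.231.0
No, 90.91.231.230 is not in 71.161.126.0/24


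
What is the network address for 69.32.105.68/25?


IP:   01000101.00100000.01101001.01000100
Mask: 11111111.11111111.11111111.10000000
AND operation:
Net:  01000101.00100000.01101001.00000000
Network: 69.32.105.0/25


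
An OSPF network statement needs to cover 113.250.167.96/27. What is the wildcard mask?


Subnet mask: 255.255.255.224
Wildcard = 255.255.255.255 - subnet mask
255 - 255 = 0
255 - 255 = 0
255 - 255 = 0
255 - 224 = 31
Wildcard: 0.0.0.31


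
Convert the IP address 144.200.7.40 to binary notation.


144 = 10010000
200 = 11001000
7 = 00000111
40 = 00101000
Binary: 10010000.11001000.00000111.00101000


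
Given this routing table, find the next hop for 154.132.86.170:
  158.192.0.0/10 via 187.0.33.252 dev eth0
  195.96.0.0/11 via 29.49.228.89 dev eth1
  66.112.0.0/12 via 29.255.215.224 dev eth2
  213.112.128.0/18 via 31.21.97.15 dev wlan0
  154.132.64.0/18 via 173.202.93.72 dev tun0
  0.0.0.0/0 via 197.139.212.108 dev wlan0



Longest prefix match for 154.132.86.170:
  /10 158.192.0.0: no
  /11 195.96.0.0: no
  /12 66.112.0.0: no
  /18 213.112.128.0: no
  /18 154.132.64.0: MATCH
  /0 0.0.0.0: MATCH
Selected: next-hop 173.202.93.72 via tun0 (matched /18)


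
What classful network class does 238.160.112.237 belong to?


First octet: 238
Binary: 11101110
1110xxxx -> Class D (224-239)
Class D (multicast), default mask N/A


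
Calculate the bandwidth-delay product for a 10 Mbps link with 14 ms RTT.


BDP = bandwidth * RTT
= 10 Mbps * 14 ms
= 10 * 1e6 * 14 / 1000 bits
= 140000 bits
= 17500 bytes
= 17.0898 KB
BDP = 140000 bits (17500 bytes)


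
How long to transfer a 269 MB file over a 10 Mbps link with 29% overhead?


Effective throughput = 10 * (1 - 29/100) = 7.1 Mbps
File size in Mb = 269 * 8 = 2152 Mb
Time = 2152 / 7.1
Time = 303.0986 seconds


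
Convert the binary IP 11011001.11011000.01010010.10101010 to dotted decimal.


11011001 = 217
11011000 = 216
01010010 = 82
10101010 = 170
IP: 217.216.82.170


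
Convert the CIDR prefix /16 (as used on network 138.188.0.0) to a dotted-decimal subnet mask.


/16 means 16 network bits, 16 host bits
Binary: 11111111111111110000000000000000
Mask: 255.255.0.0


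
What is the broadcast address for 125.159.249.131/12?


Network: 125.144.0.0/12
Host bits = 20
Set all host bits to 1:
Broadcast: 125.159.255.255


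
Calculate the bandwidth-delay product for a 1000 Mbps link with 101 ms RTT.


BDP = bandwidth * RTT
= 1000 Mbps * 101 ms
= 1000 * 1e6 * 101 / 1000 bits
= 101000000 bits
= 12625000 bytes
= 12329.1016 KB
BDP = 101000000 bits (12625000 bytes)


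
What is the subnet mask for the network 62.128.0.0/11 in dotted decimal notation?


/11 means 11 network bits, 21 host bits
Binary: 11111111111000000000000000000000
Mask: 255.224.0.0


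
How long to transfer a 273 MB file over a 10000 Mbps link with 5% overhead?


Effective throughput = 10000 * (1 - 5/100) = 9500 Mbps
File size in Mb = 273 * 8 = 2184 Mb
Time = 2184 / 9500
Time = 0.2299 seconds


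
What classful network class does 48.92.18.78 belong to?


First octet: 48
Binary: 00110000
0xxxxxxx -> Class A (1-126)
Class A, default mask 255.0.0.0 (/8)


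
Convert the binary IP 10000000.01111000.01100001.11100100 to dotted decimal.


10000000 = 128
01111000 = 120
01100001 = 97
11100100 = 228
IP: 128.120.97.228


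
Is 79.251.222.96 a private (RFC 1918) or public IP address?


RFC 1918 private ranges:
  10.0.0.0/8 (10.0.0.0 - 10.255.255.255)
  172.16.0.0/12 (172.16.0.0 - 172.31.255.255)
  192.168.0.0/16 (192.168.0.0 - 192.168.255.255)
Public (not in any RFC 1918 range)


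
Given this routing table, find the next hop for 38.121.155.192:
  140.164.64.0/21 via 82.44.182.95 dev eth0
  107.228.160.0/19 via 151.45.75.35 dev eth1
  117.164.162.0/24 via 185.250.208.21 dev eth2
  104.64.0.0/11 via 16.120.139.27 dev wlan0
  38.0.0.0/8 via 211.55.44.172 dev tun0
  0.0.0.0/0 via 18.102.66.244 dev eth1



Longest prefix match for 38.121.155.192:
  /21 140.164.64.0: no
  /19 107.228.160.0: no
  /24 117.164.162.0: no
  /11 104.64.0.0: no
  /8 38.0.0.0: MATCH
  /0 0.0.0.0: MATCH
Selected: next-hop 211.55.44.172 via tun0 (matched /8)


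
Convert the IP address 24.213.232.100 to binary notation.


24 = 00011000
213 = 11010101
232 = 11101000
100 = 01100100
Binary: 00011000.11010101.11101000.01100100


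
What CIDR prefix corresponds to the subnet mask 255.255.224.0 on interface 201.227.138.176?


Binary: 11111111.11111111.11100000.00000000
Count leading 1s
Prefix: /19


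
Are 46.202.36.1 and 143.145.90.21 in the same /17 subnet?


Mask: 255.255.128.0
46.202.36.1 AND mask = 46.202.0.0
143.145.90.21 AND mask = 143.145.0.0
No, different subnets (46.202.0.0 vs 143.145.0.0)


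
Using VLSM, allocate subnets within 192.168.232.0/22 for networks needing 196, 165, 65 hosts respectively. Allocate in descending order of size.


196 hosts -> /24 (254 usable): 192.168.232.0/24
165 hosts -> /24 (254 usable): 192.168.233.0/24
65 hosts -> /25 (126 usable): 192.168.234.0/25
Allocation: 192.168.232.0/24 (196 hosts, 254 usable); 192.168.233.0/24 (165 hosts, 254 usable); 192.168.234.0/25 (65 hosts, 126 usable)


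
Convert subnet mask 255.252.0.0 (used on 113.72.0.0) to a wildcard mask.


Subnet mask: 255.252.0.0
Wildcard = 255.255.255.255 - subnet mask
255 - 255 = 0
255 - 252 = 3
255 - 0 = 255
255 - 0 = 255
Wildcard: 0.3.255.255


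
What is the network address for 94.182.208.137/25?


IP:   01011110.10110110.11010000.10001001
Mask: 11111111.11111111.11111111.10000000
AND operation:
Net:  01011110.10110110.11010000.10000000
Network: 94.182.208.128/25


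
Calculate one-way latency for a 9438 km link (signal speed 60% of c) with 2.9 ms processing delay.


Speed = 0.6 * 3e5 km/s = 180000 km/s
Propagation delay = 9438 / 180000 = 0.0524 s = 52.4333 ms
Processing delay = 2.9 ms
Total one-way latency = 55.3333 ms


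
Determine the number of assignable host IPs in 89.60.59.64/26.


Host bits = 32 - 26 = 6
Total addresses = 2^6 = 64
Usable = total - 2 (network and broadcast)
Usable hosts: 62


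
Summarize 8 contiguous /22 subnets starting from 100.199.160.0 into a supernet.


Original prefix: /22
Number of subnets: 8 = 2^3
New prefix = 22 - 3 = 19
Supernet: 100.199.160.0/19


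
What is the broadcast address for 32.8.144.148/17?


Network: 32.8.128.0/17
Host bits = 15
Set all host bits to 1:
Broadcast: 32.8.255.255


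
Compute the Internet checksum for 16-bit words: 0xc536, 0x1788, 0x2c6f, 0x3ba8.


Sum all words (with carry folding):
+ 0xc536 = 0xc536
+ 0x1788 = 0xdcbe
+ 0x2c6f = 0x092e
+ 0x3ba8 = 0x44d6
One's complement: ~0x44d6
Checksum = 0xbb29


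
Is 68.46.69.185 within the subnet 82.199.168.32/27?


Subnet network: 82.199.168.32
Test IP AND mask: 68.46.69.160
No, 68.46.69.185 is not in 82.199.168.32/27


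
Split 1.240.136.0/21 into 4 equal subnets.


New prefix = 21 + 2 = 23
Each subnet has 512 addresses
  1.240.136.0/23
  1.240.138.0/23
  1.240.140.0/23
  1.240.142.0/23
Subnets: 1.240.136.0/23, 1.240.138.0/23, 1.240.140.0/23, 1.240.142.0/23


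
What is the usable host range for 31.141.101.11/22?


Network: 31.141.100.0
Broadcast: 31.141.103.255
First usable = network + 1
Last usable = broadcast - 1
Range: 31.141.100.1 to 31.141.103.254


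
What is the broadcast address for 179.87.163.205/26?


Network: 179.87.163.192/26
Host bits = 6
Set all host bits to 1:
Broadcast: 179.87.163.255


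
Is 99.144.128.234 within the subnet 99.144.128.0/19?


Subnet network: 99.144.128.0
Test IP AND mask: 99.144.128.0
Yes, 99.144.128.234 is in 99.144.128.0/19


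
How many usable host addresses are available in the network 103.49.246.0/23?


Host bits = 32 - 23 = 9
Total addresses = 2^9 = 512
Usable = total - 2 (network and broadcast)
Usable hosts: 510


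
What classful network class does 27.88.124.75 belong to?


First octet: 27
Binary: 00011011
0xxxxxxx -> Class A (1-126)
Class A, default mask 255.0.0.0 (/8)


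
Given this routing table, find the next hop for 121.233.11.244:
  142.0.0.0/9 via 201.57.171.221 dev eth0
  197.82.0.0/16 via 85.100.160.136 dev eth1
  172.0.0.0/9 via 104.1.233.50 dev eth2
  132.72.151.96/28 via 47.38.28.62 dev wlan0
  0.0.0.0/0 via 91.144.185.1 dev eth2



Longest prefix match for 121.233.11.244:
  /9 142.0.0.0: no
  /16 197.82.0.0: no
  /9 172.0.0.0: no
  /28 132.72.151.96: no
  /0 0.0.0.0: MATCH
Selected: next-hop 91.144.185.1 via eth2 (matched /0)


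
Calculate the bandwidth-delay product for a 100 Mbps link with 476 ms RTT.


BDP = bandwidth * RTT
= 100 Mbps * 476 ms
= 100 * 1e6 * 476 / 1000 bits
= 47600000 bits
= 5950000 bytes
= 5810.5469 KB
BDP = 47600000 bits (5950000 bytes)


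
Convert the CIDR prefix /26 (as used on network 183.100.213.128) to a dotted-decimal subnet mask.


/26 means 26 network bits, 6 host bits
Binary: 11111111111111111111111111000000
Mask: 255.255.255.192


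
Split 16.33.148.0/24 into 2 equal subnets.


New prefix = 24 + 1 = 25
Each subnet has 128 addresses
  16.33.148.0/25
  16.33.148.128/25
Subnets: 16.33.148.0/25, 16.33.148.128/25


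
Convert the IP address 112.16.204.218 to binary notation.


112 = 01110000
16 = 00010000
204 = 11001100
218 = 11011010
Binary: 01110000.00010000.11001100.11011010


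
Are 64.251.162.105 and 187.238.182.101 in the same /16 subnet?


Mask: 255.255.0.0
64.251.162.105 AND mask = 64.251.0.0
187.238.182.101 AND mask = 187.238.0.0
No, different subnets (64.251.0.0 vs 187.238.0.0)


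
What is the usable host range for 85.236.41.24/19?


Network: 85.236.32.0
Broadcast: 85.236.63.255
First usable = network + 1
Last usable = broadcast - 1
Range: 85.236.32.1 to 85.236.63.254


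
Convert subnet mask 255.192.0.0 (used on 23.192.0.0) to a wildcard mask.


Subnet mask: 255.192.0.0
Wildcard = 255.255.255.255 - subnet mask
255 - 255 = 0
255 - 192 = 63
255 - 0 = 255
255 - 0 = 255
Wildcard: 0.63.255.255


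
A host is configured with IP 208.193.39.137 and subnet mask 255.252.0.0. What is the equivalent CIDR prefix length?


Binary: 11111111.11111100.00000000.00000000
Count leading 1s
Prefix: /14


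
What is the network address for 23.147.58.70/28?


IP:   00010111.10010011.00111010.01000110
Mask: 11111111.11111111.11111111.11110000
AND operation:
Net:  00010111.10010011.00111010.01000000
Network: 23.147.58.64/28


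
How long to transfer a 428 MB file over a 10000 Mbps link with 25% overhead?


Effective throughput = 10000 * (1 - 25/100) = 7500 Mbps
File size in Mb = 428 * 8 = 3424 Mb
Time = 3424 / 7500
Time = 0.4565 seconds


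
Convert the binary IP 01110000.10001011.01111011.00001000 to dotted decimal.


01110000 = 112
10001011 = 139
01111011 = 123
00001000 = 8
IP: 112.139.123.8


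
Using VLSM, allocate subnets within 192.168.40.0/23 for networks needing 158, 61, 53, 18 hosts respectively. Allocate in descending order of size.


158 hosts -> /24 (254 usable): 192.168.40.0/24
61 hosts -> /26 (62 usable): 192.168.41.0/26
53 hosts -> /26 (62 usable): 192.168.41.64/26
18 hosts -> /27 (30 usable): 192.168.41.128/27
Allocation: 192.168.40.0/24 (158 hosts, 254 usable); 192.168.41.0/26 (61 hosts, 62 usable); 192.168.41.64/26 (53 hosts, 62 usable); 192.168.41.128/27 (18 hosts, 30 usable)


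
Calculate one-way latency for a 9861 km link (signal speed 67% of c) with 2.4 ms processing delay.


Speed = 0.67 * 3e5 km/s = 201000 km/s
Propagation delay = 9861 / 201000 = 0.0491 s = 49.0597 ms
Processing delay = 2.4 ms
Total one-way latency = 51.4597 ms


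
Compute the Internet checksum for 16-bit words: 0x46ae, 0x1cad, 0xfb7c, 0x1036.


Sum all words (with carry folding):
+ 0x46ae = 0x46ae
+ 0x1cad = 0x635b
+ 0xfb7c = 0x5ed8
+ 0x1036 = 0x6f0e
One's complement: ~0x6f0e
Checksum = 0x90f1


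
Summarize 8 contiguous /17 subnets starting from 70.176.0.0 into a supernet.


Original prefix: /17
Number of subnets: 8 = 2^3
New prefix = 17 - 3 = 14
Supernet: 70.176.0.0/14


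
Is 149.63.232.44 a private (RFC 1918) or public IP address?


RFC 1918 private ranges:
  10.0.0.0/8 (10.0.0.0 - 10.255.255.255)
  172.16.0.0/12 (172.16.0.0 - 172.31.255.255)
  192.168.0.0/16 (192.168.0.0 - 192.168.255.255)
Public (not in any RFC 1918 range)


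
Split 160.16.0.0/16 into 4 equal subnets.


New prefix = 16 + 2 = 18
Each subnet has 16384 addresses
  160.16.0.0/18
  160.16.64.0/18
  160.16.128.0/18
  160.16.192.0/18
Subnets: 160.16.0.0/18, 160.16.64.0/18, 160.16.128.0/18, 160.16.192.0/18


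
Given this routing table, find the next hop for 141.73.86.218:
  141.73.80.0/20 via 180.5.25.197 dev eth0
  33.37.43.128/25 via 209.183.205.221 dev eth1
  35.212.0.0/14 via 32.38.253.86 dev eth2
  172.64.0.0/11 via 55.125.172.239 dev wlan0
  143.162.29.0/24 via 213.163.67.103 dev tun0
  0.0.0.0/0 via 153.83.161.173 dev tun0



Longest prefix match for 141.73.86.218:
  /20 141.73.80.0: MATCH
  /25 33.37.43.128: no
  /14 35.212.0.0: no
  /11 172.64.0.0: no
  /24 143.162.29.0: no
  /0 0.0.0.0: MATCH
Selected: next-hop 180.5.25.197 via eth0 (matched /20)


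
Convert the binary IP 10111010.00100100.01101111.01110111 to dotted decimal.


10111010 = 186
00100100 = 36
01101111 = 111
01110111 = 119
IP: 186.36.111.119


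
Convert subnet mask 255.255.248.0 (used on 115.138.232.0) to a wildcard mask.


Subnet mask: 255.255.248.0
Wildcard = 255.255.255.255 - subnet mask
255 - 255 = 0
255 - 255 = 0
255 - 248 = 7
255 - 0 = 255
Wildcard: 0.0.7.255


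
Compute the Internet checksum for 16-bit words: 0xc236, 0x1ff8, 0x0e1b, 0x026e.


Sum all words (with carry folding):
+ 0xc236 = 0xc236
+ 0x1ff8 = 0xe22e
+ 0x0e1b = 0xf049
+ 0x026e = 0xf2b7
One's complement: ~0xf2b7
Checksum = 0x0d48


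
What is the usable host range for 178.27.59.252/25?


Network: 178.27.59.128
Broadcast: 178.27.59.255
First usable = network + 1
Last usable = broadcast - 1
Range: 178.27.59.129 to 178.27.59.254


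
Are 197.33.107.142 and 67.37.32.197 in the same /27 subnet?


Mask: 255.255.255.224
197.33.107.142 AND mask = 197.33.107.128
67.37.32.197 AND mask = 67.37.32.192
No, different subnets (197.33.107.128 vs 67.37.32.192)


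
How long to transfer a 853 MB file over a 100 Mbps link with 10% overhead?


Effective throughput = 100 * (1 - 10/100) = 90 Mbps
File size in Mb = 853 * 8 = 6824 Mb
Time = 6824 / 90
Time = 75.8222 seconds


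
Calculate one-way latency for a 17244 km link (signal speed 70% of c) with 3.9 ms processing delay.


Speed = 0.7 * 3e5 km/s = 210000 km/s
Propagation delay = 17244 / 210000 = 0.0821 s = 82.1143 ms
Processing delay = 3.9 ms
Total one-way latency = 86.0143 ms


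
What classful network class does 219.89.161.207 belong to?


First octet: 219
Binary: 11011011
110xxxxx -> Class C (192-223)
Class C, default mask 255.255.255.0 (/24)


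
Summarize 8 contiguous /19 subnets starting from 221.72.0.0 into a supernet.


Original prefix: /19
Number of subnets: 8 = 2^3
New prefix = 19 - 3 = 16
Supernet: 221.72.0.0/16


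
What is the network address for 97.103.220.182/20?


IP:   01100001.01100111.11011100.10110110
Mask: 11111111.11111111.11110000.00000000
AND operation:
Net:  01100001.01100111.11010000.00000000
Network: 97.103.208.0/20


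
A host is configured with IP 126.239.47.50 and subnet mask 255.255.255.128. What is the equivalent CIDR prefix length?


Binary: 11111111.11111111.11111111.10000000
Count leading 1s
Prefix: /25


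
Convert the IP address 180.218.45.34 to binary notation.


180 = 10110100
218 = 11011010
45 = 00101101
34 = 00100010
Binary: 10110100.11011010.00101101.00100010


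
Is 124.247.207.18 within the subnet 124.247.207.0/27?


Subnet network: 124.247.207.0
Test IP AND mask: 124.247.207.0
Yes, 124.247.207.18 is in 124.247.207.0/27


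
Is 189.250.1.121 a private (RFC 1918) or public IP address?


RFC 1918 private ranges:
  10.0.0.0/8 (10.0.0.0 - 10.255.255.255)
  172.16.0.0/12 (172.16.0.0 - 172.31.255.255)
  192.168.0.0/16 (192.168.0.0 - 192.168.255.255)
Public (not in any RFC 1918 range)


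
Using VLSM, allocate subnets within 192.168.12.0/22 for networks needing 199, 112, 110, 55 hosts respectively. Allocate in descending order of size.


199 hosts -> /24 (254 usable): 192.168.12.0/24
112 hosts -> /25 (126 usable): 192.168.13.0/25
110 hosts -> /25 (126 usable): 192.168.13.128/25
55 hosts -> /26 (62 usable): 192.168.14.0/26
Allocation: 192.168.12.0/24 (199 hosts, 254 usable); 192.168.13.0/25 (112 hosts, 126 usable); 192.168.13.128/25 (110 hosts, 126 usable); 192.168.14.0/26 (55 hosts, 62 usable)


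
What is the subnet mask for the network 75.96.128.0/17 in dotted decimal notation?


/17 means 17 network bits, 15 host bits
Binary: 11111111111111111000000000000000
Mask: 255.255.128.0


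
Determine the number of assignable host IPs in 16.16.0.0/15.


Host bits = 32 - 15 = 17
Total addresses = 2^17 = 131072
Usable = total - 2 (network and broadcast)
Usable hosts: 131070


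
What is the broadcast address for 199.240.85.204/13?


Network: 199.240.0.0/13
Host bits = 19
Set all host bits to 1:
Broadcast: 199.247.255.255


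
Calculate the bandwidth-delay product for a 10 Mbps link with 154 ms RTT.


BDP = bandwidth * RTT
= 10 Mbps * 154 ms
= 10 * 1e6 * 154 / 1000 bits
= 1540000 bits
= 192500 bytes
= 187.9883 KB
BDP = 1540000 bits (192500 bytes)


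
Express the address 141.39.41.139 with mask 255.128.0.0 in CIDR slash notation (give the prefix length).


Binary: 11111111.10000000.00000000.00000000
Count leading 1s
Prefix: /9
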